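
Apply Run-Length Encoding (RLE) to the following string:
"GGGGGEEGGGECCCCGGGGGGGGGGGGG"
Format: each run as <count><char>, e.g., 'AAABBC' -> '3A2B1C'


Scanning runs left to right:
  i=0: run of 'G' x 5 -> '5G'
  i=5: run of 'E' x 2 -> '2E'
  i=7: run of 'G' x 3 -> '3G'
  i=10: run of 'E' x 1 -> '1E'
  i=11: run of 'C' x 4 -> '4C'
  i=15: run of 'G' x 13 -> '13G'

RLE = 5G2E3G1E4C13G


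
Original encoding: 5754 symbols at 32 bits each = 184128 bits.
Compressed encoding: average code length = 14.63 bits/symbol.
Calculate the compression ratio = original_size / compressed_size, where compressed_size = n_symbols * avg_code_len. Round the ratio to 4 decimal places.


original_size = n_symbols * orig_bits = 5754 * 32 = 184128 bits
compressed_size = n_symbols * avg_code_len = 5754 * 14.63 = 84181.02 bits
ratio = original_size / compressed_size = 184128 / 84181.02 = 2.1873

Compression ratio = 2.1873


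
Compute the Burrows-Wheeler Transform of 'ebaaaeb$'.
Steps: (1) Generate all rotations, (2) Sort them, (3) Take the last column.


Rotations (sorted):
  0: $ebaaaeb -> last char: b
  1: aaaeb$eb -> last char: b
  2: aaeb$eba -> last char: a
  3: aeb$ebaa -> last char: a
  4: b$ebaaae -> last char: e
  5: baaaeb$e -> last char: e
  6: eb$ebaaa -> last char: a
  7: ebaaaeb$ -> last char: $


BWT = bbaaeea$


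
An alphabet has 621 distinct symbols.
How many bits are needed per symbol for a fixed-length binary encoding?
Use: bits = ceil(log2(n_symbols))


log2(621) = 9.2784
Bracket: 2^9 = 512 < 621 <= 2^10 = 1024
So ceil(log2(621)) = 10

bits = ceil(log2(621)) = ceil(9.2784) = 10 bits


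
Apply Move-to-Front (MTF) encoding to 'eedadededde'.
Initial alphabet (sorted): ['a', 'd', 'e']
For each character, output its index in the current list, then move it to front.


MTF encoding:
'e': index 2 in ['a', 'd', 'e'] -> ['e', 'a', 'd']
'e': index 0 in ['e', 'a', 'd'] -> ['e', 'a', 'd']
'd': index 2 in ['e', 'a', 'd'] -> ['d', 'e', 'a']
'a': index 2 in ['d', 'e', 'a'] -> ['a', 'd', 'e']
'd': index 1 in ['a', 'd', 'e'] -> ['d', 'a', 'e']
'e': index 2 in ['d', 'a', 'e'] -> ['e', 'd', 'a']
'd': index 1 in ['e', 'd', 'a'] -> ['d', 'e', 'a']
'e': index 1 in ['d', 'e', 'a'] -> ['e', 'd', 'a']
'd': index 1 in ['e', 'd', 'a'] -> ['d', 'e', 'a']
'd': index 0 in ['d', 'e', 'a'] -> ['d', 'e', 'a']
'e': index 1 in ['d', 'e', 'a'] -> ['e', 'd', 'a']


Output: [2, 0, 2, 2, 1, 2, 1, 1, 1, 0, 1]


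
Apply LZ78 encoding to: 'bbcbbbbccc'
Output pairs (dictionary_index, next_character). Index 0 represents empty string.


LZ78 encoding steps:
Dictionary: {0: ''}
Step 1: w='' (idx 0), next='b' -> output (0, 'b'), add 'b' as idx 1
Step 2: w='b' (idx 1), next='c' -> output (1, 'c'), add 'bc' as idx 2
Step 3: w='b' (idx 1), next='b' -> output (1, 'b'), add 'bb' as idx 3
Step 4: w='bb' (idx 3), next='c' -> output (3, 'c'), add 'bbc' as idx 4
Step 5: w='' (idx 0), next='c' -> output (0, 'c'), add 'c' as idx 5
Step 6: w='c' (idx 5), end of input -> output (5, '')


Encoded: [(0, 'b'), (1, 'c'), (1, 'b'), (3, 'c'), (0, 'c'), (5, '')]


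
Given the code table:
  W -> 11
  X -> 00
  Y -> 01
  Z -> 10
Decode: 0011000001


Decoding:
00 -> X
11 -> W
00 -> X
00 -> X
01 -> Y


Result: XWXXY


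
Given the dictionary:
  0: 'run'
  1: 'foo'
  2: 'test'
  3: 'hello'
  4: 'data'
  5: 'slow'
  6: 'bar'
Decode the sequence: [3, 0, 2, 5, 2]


Look up each index in the dictionary:
  3 -> 'hello'
  0 -> 'run'
  2 -> 'test'
  5 -> 'slow'
  2 -> 'test'

Decoded: "hello run test slow test"


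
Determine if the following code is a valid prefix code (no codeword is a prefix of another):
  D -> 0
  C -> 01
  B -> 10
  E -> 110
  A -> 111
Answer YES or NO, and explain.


Checking each pair (does one codeword prefix another?):
  D='0' vs C='01': prefix -- VIOLATION

NO -- this is NOT a valid prefix code. D (0) is a prefix of C (01).


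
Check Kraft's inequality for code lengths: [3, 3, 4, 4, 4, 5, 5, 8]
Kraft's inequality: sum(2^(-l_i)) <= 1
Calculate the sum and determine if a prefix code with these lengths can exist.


Sum = 2^(-3) + 2^(-3) + 2^(-4) + 2^(-4) + 2^(-4) + 2^(-5) + 2^(-5) + 2^(-8)
    = 0.125 + 0.125 + 0.0625 + 0.0625 + 0.0625 + 0.03125 + 0.03125 + 0.00390625
    = 129/256 = 0.50390625
Since 0.50390625 <= 1, Kraft's inequality IS satisfied.
A prefix code with these lengths CAN exist.

Kraft sum = 0.50390625. Satisfied.


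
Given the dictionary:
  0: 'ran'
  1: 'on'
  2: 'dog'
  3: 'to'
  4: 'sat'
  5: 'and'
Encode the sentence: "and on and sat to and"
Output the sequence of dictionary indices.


Look up each word in the dictionary:
  'and' -> 5
  'on' -> 1
  'and' -> 5
  'sat' -> 4
  'to' -> 3
  'and' -> 5

Encoded: [5, 1, 5, 4, 3, 5]


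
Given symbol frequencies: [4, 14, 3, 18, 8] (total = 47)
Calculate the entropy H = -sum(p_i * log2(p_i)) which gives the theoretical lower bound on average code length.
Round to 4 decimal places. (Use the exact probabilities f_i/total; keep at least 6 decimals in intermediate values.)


Per-symbol terms -p_i * log2(p_i) with p_i = f_i/47:
  p = 4/47 = 0.085106: log2(p) = -3.554589, -p*log2(p) = 0.302518
  p = 14/47 = 0.297872: log2(p) = -1.747234, -p*log2(p) = 0.520453
  p = 3/47 = 0.063830: log2(p) = -3.969626, -p*log2(p) = 0.253380
  p = 18/47 = 0.382979: log2(p) = -1.384664, -p*log2(p) = 0.530297
  p = 8/47 = 0.170213: log2(p) = -2.554589, -p*log2(p) = 0.434824
H = 0.302518 + 0.520453 + 0.253380 + 0.530297 + 0.434824 = 2.041472

H = 2.0415 bits/symbol


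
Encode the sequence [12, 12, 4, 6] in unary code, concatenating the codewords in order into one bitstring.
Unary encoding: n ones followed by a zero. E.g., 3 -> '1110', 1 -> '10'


Encode each number as n ones followed by a terminating 0:
  12 -> 1111111111110 (13 bits)
  12 -> 1111111111110 (13 bits)
  4 -> 11110 (5 bits)
  6 -> 1111110 (7 bits)
Total length = 13 + 13 + 5 + 7 = 38 bits.

Unary([12, 12, 4, 6]) = 11111111111101111111111110111101111110 (38 bits)


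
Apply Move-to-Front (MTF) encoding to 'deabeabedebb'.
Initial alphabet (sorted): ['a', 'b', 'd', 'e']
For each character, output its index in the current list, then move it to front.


MTF encoding:
'd': index 2 in ['a', 'b', 'd', 'e'] -> ['d', 'a', 'b', 'e']
'e': index 3 in ['d', 'a', 'b', 'e'] -> ['e', 'd', 'a', 'b']
'a': index 2 in ['e', 'd', 'a', 'b'] -> ['a', 'e', 'd', 'b']
'b': index 3 in ['a', 'e', 'd', 'b'] -> ['b', 'a', 'e', 'd']
'e': index 2 in ['b', 'a', 'e', 'd'] -> ['e', 'b', 'a', 'd']
'a': index 2 in ['e', 'b', 'a', 'd'] -> ['a', 'e', 'b', 'd']
'b': index 2 in ['a', 'e', 'b', 'd'] -> ['b', 'a', 'e', 'd']
'e': index 2 in ['b', 'a', 'e', 'd'] -> ['e', 'b', 'a', 'd']
'd': index 3 in ['e', 'b', 'a', 'd'] -> ['d', 'e', 'b', 'a']
'e': index 1 in ['d', 'e', 'b', 'a'] -> ['e', 'd', 'b', 'a']
'b': index 2 in ['e', 'd', 'b', 'a'] -> ['b', 'e', 'd', 'a']
'b': index 0 in ['b', 'e', 'd', 'a'] -> ['b', 'e', 'd', 'a']


Output: [2, 3, 2, 3, 2, 2, 2, 2, 3, 1, 2, 0]


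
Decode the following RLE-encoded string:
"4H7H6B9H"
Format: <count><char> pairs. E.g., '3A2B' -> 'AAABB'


Expanding each <count><char> pair:
  4H -> 'HHHH'
  7H -> 'HHHHHHH'
  6B -> 'BBBBBB'
  9H -> 'HHHHHHHHH'

Decoded = HHHHHHHHHHHBBBBBBHHHHHHHHH


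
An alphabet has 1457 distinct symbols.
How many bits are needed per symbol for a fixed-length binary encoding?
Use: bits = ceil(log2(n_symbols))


log2(1457) = 10.5088
Bracket: 2^10 = 1024 < 1457 <= 2^11 = 2048
So ceil(log2(1457)) = 11

bits = ceil(log2(1457)) = ceil(10.5088) = 11 bits


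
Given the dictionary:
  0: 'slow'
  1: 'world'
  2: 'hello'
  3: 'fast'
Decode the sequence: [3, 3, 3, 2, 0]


Look up each index in the dictionary:
  3 -> 'fast'
  3 -> 'fast'
  3 -> 'fast'
  2 -> 'hello'
  0 -> 'slow'

Decoded: "fast fast fast hello slow"


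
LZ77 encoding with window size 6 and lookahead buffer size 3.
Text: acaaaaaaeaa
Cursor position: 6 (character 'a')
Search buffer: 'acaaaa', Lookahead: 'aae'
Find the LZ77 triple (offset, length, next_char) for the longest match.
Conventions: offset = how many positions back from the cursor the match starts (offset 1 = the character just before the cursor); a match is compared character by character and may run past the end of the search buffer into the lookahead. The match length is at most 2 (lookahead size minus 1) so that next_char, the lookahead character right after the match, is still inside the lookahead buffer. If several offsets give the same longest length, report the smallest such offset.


Try each offset into the search buffer:
  offset=1 (pos 5, char 'a'): match length 2
  offset=2 (pos 4, char 'a'): match length 2
  offset=3 (pos 3, char 'a'): match length 2
  offset=4 (pos 2, char 'a'): match length 2
  offset=5 (pos 1, char 'c'): match length 0
  offset=6 (pos 0, char 'a'): match length 1
Longest match has length 2, found at offsets 1, 2, 3, 4; take the smallest, offset 1.
next_char = character at position 6 + 2 = 8 -> 'e'

Best match: offset=1, length=2 (matching 'aa' starting at position 5)
LZ77 triple: (1, 2, 'e')


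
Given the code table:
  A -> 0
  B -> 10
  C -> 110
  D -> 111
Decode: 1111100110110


Decoding:
111 -> D
110 -> C
0 -> A
110 -> C
110 -> C


Result: DCACC


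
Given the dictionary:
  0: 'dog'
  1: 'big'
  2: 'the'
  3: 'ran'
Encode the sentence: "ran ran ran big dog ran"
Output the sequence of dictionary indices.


Look up each word in the dictionary:
  'ran' -> 3
  'ran' -> 3
  'ran' -> 3
  'big' -> 1
  'dog' -> 0
  'ran' -> 3

Encoded: [3, 3, 3, 1, 0, 3]


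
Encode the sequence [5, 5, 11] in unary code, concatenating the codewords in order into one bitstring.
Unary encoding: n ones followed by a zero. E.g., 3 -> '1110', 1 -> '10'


Encode each number as n ones followed by a terminating 0:
  5 -> 111110 (6 bits)
  5 -> 111110 (6 bits)
  11 -> 111111111110 (12 bits)
Total length = 6 + 6 + 12 = 24 bits.

Unary([5, 5, 11]) = 111110111110111111111110 (24 bits)


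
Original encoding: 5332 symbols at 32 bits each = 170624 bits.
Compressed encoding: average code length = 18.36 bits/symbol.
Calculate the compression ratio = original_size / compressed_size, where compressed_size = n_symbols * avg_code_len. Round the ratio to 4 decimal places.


original_size = n_symbols * orig_bits = 5332 * 32 = 170624 bits
compressed_size = n_symbols * avg_code_len = 5332 * 18.36 = 97895.52 bits
ratio = original_size / compressed_size = 170624 / 97895.52 = 1.7429

Compression ratio = 1.7429


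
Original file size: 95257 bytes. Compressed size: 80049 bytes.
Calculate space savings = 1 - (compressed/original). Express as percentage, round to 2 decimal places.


ratio = compressed/original = 80049/95257 = 0.840348
savings = 1 - ratio = 1 - 0.840348 = 0.159652
as a percentage: 0.159652 * 100 = 15.97%

Space savings = 1 - 80049/95257 = 15.97%


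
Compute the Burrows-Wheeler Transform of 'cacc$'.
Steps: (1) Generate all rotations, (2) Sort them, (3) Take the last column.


Rotations (sorted):
  0: $cacc -> last char: c
  1: acc$c -> last char: c
  2: c$cac -> last char: c
  3: cacc$ -> last char: $
  4: cc$ca -> last char: a


BWT = ccc$a


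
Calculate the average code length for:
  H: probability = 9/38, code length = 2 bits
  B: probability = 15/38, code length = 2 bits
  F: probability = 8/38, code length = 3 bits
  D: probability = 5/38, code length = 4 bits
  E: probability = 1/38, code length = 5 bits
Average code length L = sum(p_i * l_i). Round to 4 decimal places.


Weighted contributions p_i * l_i:
  H: (9/38) * 2 = 18/38
  B: (15/38) * 2 = 30/38
  F: (8/38) * 3 = 24/38
  D: (5/38) * 4 = 20/38
  E: (1/38) * 5 = 5/38
Sum = (18 + 30 + 24 + 20 + 5)/38 = 97/38

L = 97/38 = 2.5526 bits/symbol


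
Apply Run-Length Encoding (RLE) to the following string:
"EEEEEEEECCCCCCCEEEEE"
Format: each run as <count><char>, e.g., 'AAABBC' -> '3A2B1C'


Scanning runs left to right:
  i=0: run of 'E' x 8 -> '8E'
  i=8: run of 'C' x 7 -> '7C'
  i=15: run of 'E' x 5 -> '5E'

RLE = 8E7C5E


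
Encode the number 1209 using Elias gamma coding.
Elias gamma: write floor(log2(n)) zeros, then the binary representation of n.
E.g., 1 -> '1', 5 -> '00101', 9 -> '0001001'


num_bits = floor(log2(1209)) + 1 = 11
leading_zeros = num_bits - 1 = 10
binary(1209) = 10010111001

Elias gamma(1209) = '0000000000' + '10010111001' = 000000000010010111001 (21 bits)


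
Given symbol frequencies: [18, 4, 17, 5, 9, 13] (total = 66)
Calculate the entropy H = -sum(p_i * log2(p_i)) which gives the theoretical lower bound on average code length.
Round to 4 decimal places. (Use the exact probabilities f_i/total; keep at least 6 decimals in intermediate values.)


Per-symbol terms -p_i * log2(p_i) with p_i = f_i/66:
  p = 18/66 = 0.272727: log2(p) = -1.874469, -p*log2(p) = 0.511219
  p = 4/66 = 0.060606: log2(p) = -4.044394, -p*log2(p) = 0.245115
  p = 17/66 = 0.257576: log2(p) = -1.956931, -p*log2(p) = 0.504058
  p = 5/66 = 0.075758: log2(p) = -3.722466, -p*log2(p) = 0.282005
  p = 9/66 = 0.136364: log2(p) = -2.874469, -p*log2(p) = 0.391973
  p = 13/66 = 0.196970: log2(p) = -2.343954, -p*log2(p) = 0.461688
H = 0.511219 + 0.245115 + 0.504058 + 0.282005 + 0.391973 + 0.461688 = 2.396058

H = 2.3961 bits/symbol


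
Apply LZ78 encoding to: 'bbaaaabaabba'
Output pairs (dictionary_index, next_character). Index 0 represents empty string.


LZ78 encoding steps:
Dictionary: {0: ''}
Step 1: w='' (idx 0), next='b' -> output (0, 'b'), add 'b' as idx 1
Step 2: w='b' (idx 1), next='a' -> output (1, 'a'), add 'ba' as idx 2
Step 3: w='' (idx 0), next='a' -> output (0, 'a'), add 'a' as idx 3
Step 4: w='a' (idx 3), next='a' -> output (3, 'a'), add 'aa' as idx 4
Step 5: w='ba' (idx 2), next='a' -> output (2, 'a'), add 'baa' as idx 5
Step 6: w='b' (idx 1), next='b' -> output (1, 'b'), add 'bb' as idx 6
Step 7: w='a' (idx 3), end of input -> output (3, '')


Encoded: [(0, 'b'), (1, 'a'), (0, 'a'), (3, 'a'), (2, 'a'), (1, 'b'), (3, '')]


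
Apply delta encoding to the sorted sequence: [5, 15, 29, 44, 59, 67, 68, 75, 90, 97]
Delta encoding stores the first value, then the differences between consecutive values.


First value: 5
Deltas:
  15 - 5 = 10
  29 - 15 = 14
  44 - 29 = 15
  59 - 44 = 15
  67 - 59 = 8
  68 - 67 = 1
  75 - 68 = 7
  90 - 75 = 15
  97 - 90 = 7


Delta encoded: [5, 10, 14, 15, 15, 8, 1, 7, 15, 7]


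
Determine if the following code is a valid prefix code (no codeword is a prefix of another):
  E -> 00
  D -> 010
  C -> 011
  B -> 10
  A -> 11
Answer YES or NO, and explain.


Checking each pair (does one codeword prefix another?):
  E='00' vs D='010': no prefix
  E='00' vs C='011': no prefix
  E='00' vs B='10': no prefix
  E='00' vs A='11': no prefix
  D='010' vs E='00': no prefix
  D='010' vs C='011': no prefix
  D='010' vs B='10': no prefix
  D='010' vs A='11': no prefix
  C='011' vs E='00': no prefix
  C='011' vs D='010': no prefix
  C='011' vs B='10': no prefix
  C='011' vs A='11': no prefix
  B='10' vs E='00': no prefix
  B='10' vs D='010': no prefix
  B='10' vs C='011': no prefix
  B='10' vs A='11': no prefix
  A='11' vs E='00': no prefix
  A='11' vs D='010': no prefix
  A='11' vs C='011': no prefix
  A='11' vs B='10': no prefix
No violation found over all pairs.

YES -- this is a valid prefix code. No codeword is a prefix of any other codeword.


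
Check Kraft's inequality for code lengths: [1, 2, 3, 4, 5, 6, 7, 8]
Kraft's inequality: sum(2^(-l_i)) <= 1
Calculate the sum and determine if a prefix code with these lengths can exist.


Sum = 2^(-1) + 2^(-2) + 2^(-3) + 2^(-4) + 2^(-5) + 2^(-6) + 2^(-7) + 2^(-8)
    = 0.5 + 0.25 + 0.125 + 0.0625 + 0.03125 + 0.015625 + 0.0078125 + 0.00390625
    = 255/256 = 0.99609375
Since 0.99609375 <= 1, Kraft's inequality IS satisfied.
A prefix code with these lengths CAN exist.

Kraft sum = 0.99609375. Satisfied.


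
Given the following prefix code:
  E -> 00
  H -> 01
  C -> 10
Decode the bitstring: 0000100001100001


Decoding step by step:
Bits 00 -> E
Bits 00 -> E
Bits 10 -> C
Bits 00 -> E
Bits 01 -> H
Bits 10 -> C
Bits 00 -> E
Bits 01 -> H


Decoded message: EECEHCEH


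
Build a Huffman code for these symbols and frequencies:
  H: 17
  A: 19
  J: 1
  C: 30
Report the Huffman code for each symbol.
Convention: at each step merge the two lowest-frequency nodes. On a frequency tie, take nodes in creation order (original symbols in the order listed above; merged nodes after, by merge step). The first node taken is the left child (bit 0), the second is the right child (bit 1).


Huffman tree construction:
Step 1: Merge J(1) + H(17) = 18
Step 2: Merge (J+H)(18) + A(19) = 37
Step 3: Merge C(30) + ((J+H)+A)(37) = 67
Read each symbol's code off the tree from the root (left child = 0, right child = 1).

Codes:
  H: 101 (length 3)
  A: 11 (length 2)
  J: 100 (length 3)
  C: 0 (length 1)
Average code length: 122/67 = 1.8209 bits/symbol


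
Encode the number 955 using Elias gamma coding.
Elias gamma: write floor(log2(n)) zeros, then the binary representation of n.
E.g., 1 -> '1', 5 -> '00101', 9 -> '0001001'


num_bits = floor(log2(955)) + 1 = 10
leading_zeros = num_bits - 1 = 9
binary(955) = 1110111011

Elias gamma(955) = '000000000' + '1110111011' = 0000000001110111011 (19 bits)


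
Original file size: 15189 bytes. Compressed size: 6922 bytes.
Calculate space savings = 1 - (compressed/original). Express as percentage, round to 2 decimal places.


ratio = compressed/original = 6922/15189 = 0.455725
savings = 1 - ratio = 1 - 0.455725 = 0.544275
as a percentage: 0.544275 * 100 = 54.43%

Space savings = 1 - 6922/15189 = 54.43%


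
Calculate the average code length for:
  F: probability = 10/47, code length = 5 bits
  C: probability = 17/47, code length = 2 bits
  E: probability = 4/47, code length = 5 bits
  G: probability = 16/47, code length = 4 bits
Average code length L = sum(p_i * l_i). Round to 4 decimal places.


Weighted contributions p_i * l_i:
  F: (10/47) * 5 = 50/47
  C: (17/47) * 2 = 34/47
  E: (4/47) * 5 = 20/47
  G: (16/47) * 4 = 64/47
Sum = (50 + 34 + 20 + 64)/47 = 168/47

L = 168/47 = 3.5745 bits/symbol


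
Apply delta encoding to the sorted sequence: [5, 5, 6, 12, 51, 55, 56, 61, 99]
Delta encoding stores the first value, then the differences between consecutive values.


First value: 5
Deltas:
  5 - 5 = 0
  6 - 5 = 1
  12 - 6 = 6
  51 - 12 = 39
  55 - 51 = 4
  56 - 55 = 1
  61 - 56 = 5
  99 - 61 = 38


Delta encoded: [5, 0, 1, 6, 39, 4, 1, 5, 38]


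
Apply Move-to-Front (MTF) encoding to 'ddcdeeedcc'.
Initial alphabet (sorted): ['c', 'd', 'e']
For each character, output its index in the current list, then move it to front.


MTF encoding:
'd': index 1 in ['c', 'd', 'e'] -> ['d', 'c', 'e']
'd': index 0 in ['d', 'c', 'e'] -> ['d', 'c', 'e']
'c': index 1 in ['d', 'c', 'e'] -> ['c', 'd', 'e']
'd': index 1 in ['c', 'd', 'e'] -> ['d', 'c', 'e']
'e': index 2 in ['d', 'c', 'e'] -> ['e', 'd', 'c']
'e': index 0 in ['e', 'd', 'c'] -> ['e', 'd', 'c']
'e': index 0 in ['e', 'd', 'c'] -> ['e', 'd', 'c']
'd': index 1 in ['e', 'd', 'c'] -> ['d', 'e', 'c']
'c': index 2 in ['d', 'e', 'c'] -> ['c', 'd', 'e']
'c': index 0 in ['c', 'd', 'e'] -> ['c', 'd', 'e']


Output: [1, 0, 1, 1, 2, 0, 0, 1, 2, 0]


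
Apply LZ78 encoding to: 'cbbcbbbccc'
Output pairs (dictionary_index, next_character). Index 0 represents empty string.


LZ78 encoding steps:
Dictionary: {0: ''}
Step 1: w='' (idx 0), next='c' -> output (0, 'c'), add 'c' as idx 1
Step 2: w='' (idx 0), next='b' -> output (0, 'b'), add 'b' as idx 2
Step 3: w='b' (idx 2), next='c' -> output (2, 'c'), add 'bc' as idx 3
Step 4: w='b' (idx 2), next='b' -> output (2, 'b'), add 'bb' as idx 4
Step 5: w='bc' (idx 3), next='c' -> output (3, 'c'), add 'bcc' as idx 5
Step 6: w='c' (idx 1), end of input -> output (1, '')


Encoded: [(0, 'c'), (0, 'b'), (2, 'c'), (2, 'b'), (3, 'c'), (1, '')]


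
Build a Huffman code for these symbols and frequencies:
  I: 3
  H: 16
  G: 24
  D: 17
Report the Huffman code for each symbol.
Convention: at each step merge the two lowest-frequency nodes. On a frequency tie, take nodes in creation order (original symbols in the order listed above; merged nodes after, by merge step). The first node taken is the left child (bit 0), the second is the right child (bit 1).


Huffman tree construction:
Step 1: Merge I(3) + H(16) = 19
Step 2: Merge D(17) + (I+H)(19) = 36
Step 3: Merge G(24) + (D+(I+H))(36) = 60
Read each symbol's code off the tree from the root (left child = 0, right child = 1).

Codes:
  I: 110 (length 3)
  H: 111 (length 3)
  G: 0 (length 1)
  D: 10 (length 2)
Average code length: 115/60 = 1.9167 bits/symbol


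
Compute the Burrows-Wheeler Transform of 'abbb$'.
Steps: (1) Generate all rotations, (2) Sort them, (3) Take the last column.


Rotations (sorted):
  0: $abbb -> last char: b
  1: abbb$ -> last char: $
  2: b$abb -> last char: b
  3: bb$ab -> last char: b
  4: bbb$a -> last char: a


BWT = b$bba


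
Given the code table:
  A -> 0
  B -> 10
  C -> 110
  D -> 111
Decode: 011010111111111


Decoding:
0 -> A
110 -> C
10 -> B
111 -> D
111 -> D
111 -> D


Result: ACBDDD


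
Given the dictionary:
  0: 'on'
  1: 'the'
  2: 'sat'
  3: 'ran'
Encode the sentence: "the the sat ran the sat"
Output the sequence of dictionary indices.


Look up each word in the dictionary:
  'the' -> 1
  'the' -> 1
  'sat' -> 2
  'ran' -> 3
  'the' -> 1
  'sat' -> 2

Encoded: [1, 1, 2, 3, 1, 2]


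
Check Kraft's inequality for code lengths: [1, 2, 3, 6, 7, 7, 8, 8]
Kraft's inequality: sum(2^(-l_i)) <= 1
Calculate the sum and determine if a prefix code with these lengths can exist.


Sum = 2^(-1) + 2^(-2) + 2^(-3) + 2^(-6) + 2^(-7) + 2^(-7) + 2^(-8) + 2^(-8)
    = 0.5 + 0.25 + 0.125 + 0.015625 + 0.0078125 + 0.0078125 + 0.00390625 + 0.00390625
    = 234/256 = 0.9140625
Since 0.9140625 <= 1, Kraft's inequality IS satisfied.
A prefix code with these lengths CAN exist.

Kraft sum = 0.9140625. Satisfied.


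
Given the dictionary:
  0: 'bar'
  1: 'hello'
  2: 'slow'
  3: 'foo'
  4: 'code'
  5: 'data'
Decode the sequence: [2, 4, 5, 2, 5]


Look up each index in the dictionary:
  2 -> 'slow'
  4 -> 'code'
  5 -> 'data'
  2 -> 'slow'
  5 -> 'data'

Decoded: "slow code data slow data"


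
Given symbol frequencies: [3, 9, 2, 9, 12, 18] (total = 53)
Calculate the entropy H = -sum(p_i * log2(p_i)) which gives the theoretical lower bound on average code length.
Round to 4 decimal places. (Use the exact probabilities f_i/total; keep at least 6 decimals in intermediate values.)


Per-symbol terms -p_i * log2(p_i) with p_i = f_i/53:
  p = 3/53 = 0.056604: log2(p) = -4.142958, -p*log2(p) = 0.234507
  p = 9/53 = 0.169811: log2(p) = -2.557995, -p*log2(p) = 0.434377
  p = 2/53 = 0.037736: log2(p) = -4.727920, -p*log2(p) = 0.178412
  p = 9/53 = 0.169811: log2(p) = -2.557995, -p*log2(p) = 0.434377
  p = 12/53 = 0.226415: log2(p) = -2.142958, -p*log2(p) = 0.485198
  p = 18/53 = 0.339623: log2(p) = -1.557995, -p*log2(p) = 0.529131
H = 0.234507 + 0.434377 + 0.178412 + 0.434377 + 0.485198 + 0.529131 = 2.296002

H = 2.296 bits/symbol


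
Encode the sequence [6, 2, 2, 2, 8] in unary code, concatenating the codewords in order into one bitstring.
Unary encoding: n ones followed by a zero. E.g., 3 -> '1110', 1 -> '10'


Encode each number as n ones followed by a terminating 0:
  6 -> 1111110 (7 bits)
  2 -> 110 (3 bits)
  2 -> 110 (3 bits)
  2 -> 110 (3 bits)
  8 -> 111111110 (9 bits)
Total length = 7 + 3 + 3 + 3 + 9 = 25 bits.

Unary([6, 2, 2, 2, 8]) = 1111110110110110111111110 (25 bits)


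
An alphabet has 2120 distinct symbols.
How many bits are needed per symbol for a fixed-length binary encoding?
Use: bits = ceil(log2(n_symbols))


log2(2120) = 11.0498
Bracket: 2^11 = 2048 < 2120 <= 2^12 = 4096
So ceil(log2(2120)) = 12

bits = ceil(log2(2120)) = ceil(11.0498) = 12 bits


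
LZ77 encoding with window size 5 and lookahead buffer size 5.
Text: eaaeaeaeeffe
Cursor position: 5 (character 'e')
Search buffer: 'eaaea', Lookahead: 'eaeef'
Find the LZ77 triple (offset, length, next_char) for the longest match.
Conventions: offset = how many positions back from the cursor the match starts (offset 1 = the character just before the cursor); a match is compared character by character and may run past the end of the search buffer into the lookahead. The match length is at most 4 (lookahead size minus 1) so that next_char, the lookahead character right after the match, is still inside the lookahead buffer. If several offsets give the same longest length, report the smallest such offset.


Try each offset into the search buffer:
  offset=1 (pos 4, char 'a'): match length 0
  offset=2 (pos 3, char 'e'): match length 3
  offset=3 (pos 2, char 'a'): match length 0
  offset=4 (pos 1, char 'a'): match length 0
  offset=5 (pos 0, char 'e'): match length 2
Longest match has length 3 at offset 2.
next_char = character at position 5 + 3 = 8 -> 'e'

Best match: offset=2, length=3 (matching 'eae' starting at position 3)
LZ77 triple: (2, 3, 'e')


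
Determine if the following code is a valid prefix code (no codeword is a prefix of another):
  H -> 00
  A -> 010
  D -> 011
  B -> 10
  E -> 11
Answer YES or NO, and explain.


Checking each pair (does one codeword prefix another?):
  H='00' vs A='010': no prefix
  H='00' vs D='011': no prefix
  H='00' vs B='10': no prefix
  H='00' vs E='11': no prefix
  A='010' vs H='00': no prefix
  A='010' vs D='011': no prefix
  A='010' vs B='10': no prefix
  A='010' vs E='11': no prefix
  D='011' vs H='00': no prefix
  D='011' vs A='010': no prefix
  D='011' vs B='10': no prefix
  D='011' vs E='11': no prefix
  B='10' vs H='00': no prefix
  B='10' vs A='010': no prefix
  B='10' vs D='011': no prefix
  B='10' vs E='11': no prefix
  E='11' vs H='00': no prefix
  E='11' vs A='010': no prefix
  E='11' vs D='011': no prefix
  E='11' vs B='10': no prefix
No violation found over all pairs.

YES -- this is a valid prefix code. No codeword is a prefix of any other codeword.


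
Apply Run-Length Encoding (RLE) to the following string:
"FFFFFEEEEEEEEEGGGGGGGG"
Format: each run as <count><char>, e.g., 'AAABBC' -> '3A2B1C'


Scanning runs left to right:
  i=0: run of 'F' x 5 -> '5F'
  i=5: run of 'E' x 9 -> '9E'
  i=14: run of 'G' x 8 -> '8G'

RLE = 5F9E8G


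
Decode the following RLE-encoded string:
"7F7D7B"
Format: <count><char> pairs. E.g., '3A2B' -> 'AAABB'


Expanding each <count><char> pair:
  7F -> 'FFFFFFF'
  7D -> 'DDDDDDD'
  7B -> 'BBBBBBB'

Decoded = FFFFFFFDDDDDDDBBBBBBB


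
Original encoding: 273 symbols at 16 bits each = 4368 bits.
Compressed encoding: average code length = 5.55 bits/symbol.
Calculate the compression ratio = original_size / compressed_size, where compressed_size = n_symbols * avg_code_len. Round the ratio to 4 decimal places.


original_size = n_symbols * orig_bits = 273 * 16 = 4368 bits
compressed_size = n_symbols * avg_code_len = 273 * 5.55 = 1515.15 bits
ratio = original_size / compressed_size = 4368 / 1515.15 = 2.8829

Compression ratio = 2.8829


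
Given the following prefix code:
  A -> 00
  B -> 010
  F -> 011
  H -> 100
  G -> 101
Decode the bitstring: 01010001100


Decoding step by step:
Bits 010 -> B
Bits 100 -> H
Bits 011 -> F
Bits 00 -> A


Decoded message: BHFA


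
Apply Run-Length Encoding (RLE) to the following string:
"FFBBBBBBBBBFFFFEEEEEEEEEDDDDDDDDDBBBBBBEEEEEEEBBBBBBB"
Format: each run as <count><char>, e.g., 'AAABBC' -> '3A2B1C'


Scanning runs left to right:
  i=0: run of 'F' x 2 -> '2F'
  i=2: run of 'B' x 9 -> '9B'
  i=11: run of 'F' x 4 -> '4F'
  i=15: run of 'E' x 9 -> '9E'
  i=24: run of 'D' x 9 -> '9D'
  i=33: run of 'B' x 6 -> '6B'
  i=39: run of 'E' x 7 -> '7E'
  i=46: run of 'B' x 7 -> '7B'

RLE = 2F9B4F9E9D6B7E7B


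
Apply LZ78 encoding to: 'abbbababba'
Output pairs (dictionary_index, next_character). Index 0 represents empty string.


LZ78 encoding steps:
Dictionary: {0: ''}
Step 1: w='' (idx 0), next='a' -> output (0, 'a'), add 'a' as idx 1
Step 2: w='' (idx 0), next='b' -> output (0, 'b'), add 'b' as idx 2
Step 3: w='b' (idx 2), next='b' -> output (2, 'b'), add 'bb' as idx 3
Step 4: w='a' (idx 1), next='b' -> output (1, 'b'), add 'ab' as idx 4
Step 5: w='ab' (idx 4), next='b' -> output (4, 'b'), add 'abb' as idx 5
Step 6: w='a' (idx 1), end of input -> output (1, '')


Encoded: [(0, 'a'), (0, 'b'), (2, 'b'), (1, 'b'), (4, 'b'), (1, '')]


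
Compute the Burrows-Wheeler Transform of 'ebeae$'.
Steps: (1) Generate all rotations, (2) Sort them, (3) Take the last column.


Rotations (sorted):
  0: $ebeae -> last char: e
  1: ae$ebe -> last char: e
  2: beae$e -> last char: e
  3: e$ebea -> last char: a
  4: eae$eb -> last char: b
  5: ebeae$ -> last char: $


BWT = eeeab$


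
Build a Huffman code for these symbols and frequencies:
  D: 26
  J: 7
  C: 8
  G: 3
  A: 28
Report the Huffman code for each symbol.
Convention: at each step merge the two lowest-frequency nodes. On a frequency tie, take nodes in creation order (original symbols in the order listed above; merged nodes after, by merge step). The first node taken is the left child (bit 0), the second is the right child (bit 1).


Huffman tree construction:
Step 1: Merge G(3) + J(7) = 10
Step 2: Merge C(8) + (G+J)(10) = 18
Step 3: Merge (C+(G+J))(18) + D(26) = 44
Step 4: Merge A(28) + ((C+(G+J))+D)(44) = 72
Read each symbol's code off the tree from the root (left child = 0, right child = 1).

Codes:
  D: 11 (length 2)
  J: 1011 (length 4)
  C: 100 (length 3)
  G: 1010 (length 4)
  A: 0 (length 1)
Average code length: 144/72 = 2.0000 bits/symbol


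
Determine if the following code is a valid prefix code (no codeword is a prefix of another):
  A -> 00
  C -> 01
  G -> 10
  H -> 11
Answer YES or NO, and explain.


Checking each pair (does one codeword prefix another?):
  A='00' vs C='01': no prefix
  A='00' vs G='10': no prefix
  A='00' vs H='11': no prefix
  C='01' vs A='00': no prefix
  C='01' vs G='10': no prefix
  C='01' vs H='11': no prefix
  G='10' vs A='00': no prefix
  G='10' vs C='01': no prefix
  G='10' vs H='11': no prefix
  H='11' vs A='00': no prefix
  H='11' vs C='01': no prefix
  H='11' vs G='10': no prefix
No violation found over all pairs.

YES -- this is a valid prefix code. No codeword is a prefix of any other codeword.


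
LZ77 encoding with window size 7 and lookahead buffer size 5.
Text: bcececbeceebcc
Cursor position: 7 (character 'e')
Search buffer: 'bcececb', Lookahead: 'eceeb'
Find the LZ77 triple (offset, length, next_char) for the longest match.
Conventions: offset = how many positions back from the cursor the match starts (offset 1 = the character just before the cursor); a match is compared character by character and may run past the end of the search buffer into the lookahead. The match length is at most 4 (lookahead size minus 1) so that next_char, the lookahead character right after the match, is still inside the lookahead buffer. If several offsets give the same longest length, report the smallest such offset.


Try each offset into the search buffer:
  offset=1 (pos 6, char 'b'): match length 0
  offset=2 (pos 5, char 'c'): match length 0
  offset=3 (pos 4, char 'e'): match length 2
  offset=4 (pos 3, char 'c'): match length 0
  offset=5 (pos 2, char 'e'): match length 3
  offset=6 (pos 1, char 'c'): match length 0
  offset=7 (pos 0, char 'b'): match length 0
Longest match has length 3 at offset 5.
next_char = character at position 7 + 3 = 10 -> 'e'

Best match: offset=5, length=3 (matching 'ece' starting at position 2)
LZ77 triple: (5, 3, 'e')


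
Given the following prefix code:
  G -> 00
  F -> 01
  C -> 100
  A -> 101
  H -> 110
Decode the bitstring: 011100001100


Decoding step by step:
Bits 01 -> F
Bits 110 -> H
Bits 00 -> G
Bits 01 -> F
Bits 100 -> C


Decoded message: FHGFC


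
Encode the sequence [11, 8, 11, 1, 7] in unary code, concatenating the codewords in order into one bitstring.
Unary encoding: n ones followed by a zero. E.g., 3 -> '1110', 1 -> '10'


Encode each number as n ones followed by a terminating 0:
  11 -> 111111111110 (12 bits)
  8 -> 111111110 (9 bits)
  11 -> 111111111110 (12 bits)
  1 -> 10 (2 bits)
  7 -> 11111110 (8 bits)
Total length = 12 + 9 + 12 + 2 + 8 = 43 bits.

Unary([11, 8, 11, 1, 7]) = 1111111111101111111101111111111101011111110 (43 bits)


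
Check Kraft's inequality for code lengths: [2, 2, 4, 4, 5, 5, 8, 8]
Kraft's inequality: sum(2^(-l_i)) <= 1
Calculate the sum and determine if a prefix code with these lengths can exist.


Sum = 2^(-2) + 2^(-2) + 2^(-4) + 2^(-4) + 2^(-5) + 2^(-5) + 2^(-8) + 2^(-8)
    = 0.25 + 0.25 + 0.0625 + 0.0625 + 0.03125 + 0.03125 + 0.00390625 + 0.00390625
    = 178/256 = 0.6953125
Since 0.6953125 <= 1, Kraft's inequality IS satisfied.
A prefix code with these lengths CAN exist.

Kraft sum = 0.6953125. Satisfied.


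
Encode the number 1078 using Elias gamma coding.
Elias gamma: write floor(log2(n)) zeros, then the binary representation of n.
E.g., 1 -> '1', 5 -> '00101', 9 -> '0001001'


num_bits = floor(log2(1078)) + 1 = 11
leading_zeros = num_bits - 1 = 10
binary(1078) = 10000110110

Elias gamma(1078) = '0000000000' + '10000110110' = 000000000010000110110 (21 bits)


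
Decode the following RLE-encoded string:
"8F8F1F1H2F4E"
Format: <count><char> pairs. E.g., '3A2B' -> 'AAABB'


Expanding each <count><char> pair:
  8F -> 'FFFFFFFF'
  8F -> 'FFFFFFFF'
  1F -> 'F'
  1H -> 'H'
  2F -> 'FF'
  4E -> 'EEEE'

Decoded = FFFFFFFFFFFFFFFFFHFFEEEE


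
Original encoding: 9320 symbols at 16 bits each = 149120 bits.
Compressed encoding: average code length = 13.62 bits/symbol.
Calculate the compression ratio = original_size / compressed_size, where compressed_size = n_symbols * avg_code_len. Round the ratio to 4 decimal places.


original_size = n_symbols * orig_bits = 9320 * 16 = 149120 bits
compressed_size = n_symbols * avg_code_len = 9320 * 13.62 = 126938.4 bits
ratio = original_size / compressed_size = 149120 / 126938.4 = 1.1747

Compression ratio = 1.1747


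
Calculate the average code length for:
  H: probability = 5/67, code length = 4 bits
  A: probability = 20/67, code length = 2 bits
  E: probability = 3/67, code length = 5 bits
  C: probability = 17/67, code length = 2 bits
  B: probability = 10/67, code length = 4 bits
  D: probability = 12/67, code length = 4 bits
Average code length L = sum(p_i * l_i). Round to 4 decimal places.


Weighted contributions p_i * l_i:
  H: (5/67) * 4 = 20/67
  A: (20/67) * 2 = 40/67
  E: (3/67) * 5 = 15/67
  C: (17/67) * 2 = 34/67
  B: (10/67) * 4 = 40/67
  D: (12/67) * 4 = 48/67
Sum = (20 + 40 + 15 + 34 + 40 + 48)/67 = 197/67

L = 197/67 = 2.9403 bits/symbol


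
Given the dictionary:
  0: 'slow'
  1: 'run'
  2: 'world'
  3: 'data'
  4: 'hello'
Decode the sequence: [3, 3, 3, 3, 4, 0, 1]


Look up each index in the dictionary:
  3 -> 'data'
  3 -> 'data'
  3 -> 'data'
  3 -> 'data'
  4 -> 'hello'
  0 -> 'slow'
  1 -> 'run'

Decoded: "data data data data hello slow run"


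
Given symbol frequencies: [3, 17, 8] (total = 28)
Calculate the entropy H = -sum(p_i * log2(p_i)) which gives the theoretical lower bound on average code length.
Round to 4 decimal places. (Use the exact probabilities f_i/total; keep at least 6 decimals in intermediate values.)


Per-symbol terms -p_i * log2(p_i) with p_i = f_i/28:
  p = 3/28 = 0.107143: log2(p) = -3.222392, -p*log2(p) = 0.345256
  p = 17/28 = 0.607143: log2(p) = -0.719892, -p*log2(p) = 0.437077
  p = 8/28 = 0.285714: log2(p) = -1.807355, -p*log2(p) = 0.516387
H = 0.345256 + 0.437077 + 0.516387 = 1.298720

H = 1.2987 bits/symbol


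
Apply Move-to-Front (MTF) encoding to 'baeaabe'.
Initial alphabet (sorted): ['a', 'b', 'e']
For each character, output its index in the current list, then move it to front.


MTF encoding:
'b': index 1 in ['a', 'b', 'e'] -> ['b', 'a', 'e']
'a': index 1 in ['b', 'a', 'e'] -> ['a', 'b', 'e']
'e': index 2 in ['a', 'b', 'e'] -> ['e', 'a', 'b']
'a': index 1 in ['e', 'a', 'b'] -> ['a', 'e', 'b']
'a': index 0 in ['a', 'e', 'b'] -> ['a', 'e', 'b']
'b': index 2 in ['a', 'e', 'b'] -> ['b', 'a', 'e']
'e': index 2 in ['b', 'a', 'e'] -> ['e', 'b', 'a']


Output: [1, 1, 2, 1, 0, 2, 2]


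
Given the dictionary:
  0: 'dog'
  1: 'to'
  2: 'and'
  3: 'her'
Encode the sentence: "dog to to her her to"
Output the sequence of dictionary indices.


Look up each word in the dictionary:
  'dog' -> 0
  'to' -> 1
  'to' -> 1
  'her' -> 3
  'her' -> 3
  'to' -> 1

Encoded: [0, 1, 1, 3, 3, 1]


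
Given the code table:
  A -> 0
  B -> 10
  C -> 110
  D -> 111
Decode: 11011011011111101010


Decoding:
110 -> C
110 -> C
110 -> C
111 -> D
111 -> D
0 -> A
10 -> B
10 -> B


Result: CCCDDABB


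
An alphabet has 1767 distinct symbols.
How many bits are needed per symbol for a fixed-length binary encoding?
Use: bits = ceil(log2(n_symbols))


log2(1767) = 10.7871
Bracket: 2^10 = 1024 < 1767 <= 2^11 = 2048
So ceil(log2(1767)) = 11

bits = ceil(log2(1767)) = ceil(10.7871) = 11 bits


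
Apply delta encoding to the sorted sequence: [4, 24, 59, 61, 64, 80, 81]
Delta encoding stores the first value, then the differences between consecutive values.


First value: 4
Deltas:
  24 - 4 = 20
  59 - 24 = 35
  61 - 59 = 2
  64 - 61 = 3
  80 - 64 = 16
  81 - 80 = 1


Delta encoded: [4, 20, 35, 2, 3, 16, 1]


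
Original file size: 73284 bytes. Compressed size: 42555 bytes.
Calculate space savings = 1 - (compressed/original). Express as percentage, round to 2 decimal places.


ratio = compressed/original = 42555/73284 = 0.580686
savings = 1 - ratio = 1 - 0.580686 = 0.419314
as a percentage: 0.419314 * 100 = 41.93%

Space savings = 1 - 42555/73284 = 41.93%


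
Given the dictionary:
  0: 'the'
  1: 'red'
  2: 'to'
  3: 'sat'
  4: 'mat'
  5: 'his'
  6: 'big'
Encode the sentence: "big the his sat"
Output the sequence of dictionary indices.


Look up each word in the dictionary:
  'big' -> 6
  'the' -> 0
  'his' -> 5
  'sat' -> 3

Encoded: [6, 0, 5, 3]


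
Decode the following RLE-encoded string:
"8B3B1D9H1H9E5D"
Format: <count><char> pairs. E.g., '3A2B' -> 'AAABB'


Expanding each <count><char> pair:
  8B -> 'BBBBBBBB'
  3B -> 'BBB'
  1D -> 'D'
  9H -> 'HHHHHHHHH'
  1H -> 'H'
  9E -> 'EEEEEEEEE'
  5D -> 'DDDDD'

Decoded = BBBBBBBBBBBDHHHHHHHHHHEEEEEEEEEDDDDD


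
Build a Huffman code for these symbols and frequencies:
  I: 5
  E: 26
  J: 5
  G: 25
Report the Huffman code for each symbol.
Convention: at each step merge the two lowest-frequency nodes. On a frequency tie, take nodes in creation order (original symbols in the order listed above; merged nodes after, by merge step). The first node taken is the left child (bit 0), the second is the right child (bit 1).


Huffman tree construction:
Step 1: Merge I(5) + J(5) = 10
Step 2: Merge (I+J)(10) + G(25) = 35
Step 3: Merge E(26) + ((I+J)+G)(35) = 61
Read each symbol's code off the tree from the root (left child = 0, right child = 1).

Codes:
  I: 100 (length 3)
  E: 0 (length 1)
  J: 101 (length 3)
  G: 11 (length 2)
Average code length: 106/61 = 1.7377 bits/symbol


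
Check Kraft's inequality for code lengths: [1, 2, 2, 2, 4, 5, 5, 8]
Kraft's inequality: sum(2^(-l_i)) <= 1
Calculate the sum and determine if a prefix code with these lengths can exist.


Sum = 2^(-1) + 2^(-2) + 2^(-2) + 2^(-2) + 2^(-4) + 2^(-5) + 2^(-5) + 2^(-8)
    = 0.5 + 0.25 + 0.25 + 0.25 + 0.0625 + 0.03125 + 0.03125 + 0.00390625
    = 353/256 = 1.37890625
Since 1.37890625 > 1, Kraft's inequality is NOT satisfied.
A prefix code with these lengths CANNOT exist.

Kraft sum = 1.37890625. Not satisfied.


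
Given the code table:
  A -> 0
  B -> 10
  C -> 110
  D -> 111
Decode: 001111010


Decoding:
0 -> A
0 -> A
111 -> D
10 -> B
10 -> B


Result: AADBB


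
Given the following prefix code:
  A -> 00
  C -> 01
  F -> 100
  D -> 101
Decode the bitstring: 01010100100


Decoding step by step:
Bits 01 -> C
Bits 01 -> C
Bits 01 -> C
Bits 00 -> A
Bits 100 -> F


Decoded message: CCCAF


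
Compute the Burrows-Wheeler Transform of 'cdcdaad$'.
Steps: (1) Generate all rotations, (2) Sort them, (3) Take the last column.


Rotations (sorted):
  0: $cdcdaad -> last char: d
  1: aad$cdcd -> last char: d
  2: ad$cdcda -> last char: a
  3: cdaad$cd -> last char: d
  4: cdcdaad$ -> last char: $
  5: d$cdcdaa -> last char: a
  6: daad$cdc -> last char: c
  7: dcdaad$c -> last char: c


BWT = ddad$acc
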